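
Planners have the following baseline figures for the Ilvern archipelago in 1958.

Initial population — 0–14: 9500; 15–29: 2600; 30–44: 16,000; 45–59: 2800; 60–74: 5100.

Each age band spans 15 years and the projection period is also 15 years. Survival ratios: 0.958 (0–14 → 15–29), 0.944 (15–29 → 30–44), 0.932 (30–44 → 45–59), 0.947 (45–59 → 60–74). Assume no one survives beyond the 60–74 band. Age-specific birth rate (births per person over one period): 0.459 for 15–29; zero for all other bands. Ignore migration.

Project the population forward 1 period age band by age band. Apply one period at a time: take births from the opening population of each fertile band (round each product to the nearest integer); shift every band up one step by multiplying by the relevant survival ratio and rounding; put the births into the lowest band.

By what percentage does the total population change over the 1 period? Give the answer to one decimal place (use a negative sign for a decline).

Numbering the groups 1..5 from youngest to oldest:
[period 1]
Births: 2600 * 0.459 = 1193
Group 2: 9500 * 0.958 = 9101
Group 3: 2600 * 0.944 = 2454
Group 4: 16000 * 0.932 = 14912
Group 5: 2800 * 0.947 = 2652
→ [1193, 9101, 2454, 14912, 2652]
Total: 36000 → 30312; change = -5688; percentage change = -15.8%

-15.8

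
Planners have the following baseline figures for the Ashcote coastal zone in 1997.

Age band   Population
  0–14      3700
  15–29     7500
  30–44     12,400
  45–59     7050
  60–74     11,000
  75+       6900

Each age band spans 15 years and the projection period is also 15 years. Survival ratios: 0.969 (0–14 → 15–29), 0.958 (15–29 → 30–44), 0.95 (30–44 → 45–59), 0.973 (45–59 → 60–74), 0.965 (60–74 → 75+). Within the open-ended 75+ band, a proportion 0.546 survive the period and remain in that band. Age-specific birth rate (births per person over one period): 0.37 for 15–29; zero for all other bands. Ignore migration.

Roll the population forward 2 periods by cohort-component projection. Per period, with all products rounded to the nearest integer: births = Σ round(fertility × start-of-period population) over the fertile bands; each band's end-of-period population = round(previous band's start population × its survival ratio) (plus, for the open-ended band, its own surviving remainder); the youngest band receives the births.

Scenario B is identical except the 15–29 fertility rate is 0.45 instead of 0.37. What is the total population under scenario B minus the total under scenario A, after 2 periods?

868

Numbering the groups 1..6 from youngest to oldest:
— Period 1 —
Births: 7500 × 0.37 = 2775
Group 2: 3700 × 0.969 = 3585
Group 3: 7500 × 0.958 = 7185
Group 4: 12400 × 0.95 = 11780
Group 5: 7050 × 0.973 = 6860
Group 6: 11000 × 0.965 + 6900 × 0.546 = 10615 + 3767 = 14382
End of period: [2775, 3585, 7185, 11780, 6860, 14382]
— Period 2 —
Births: 3585 × 0.37 = 1326
Group 2: 2775 × 0.969 = 2689
Group 3: 3585 × 0.958 = 3434
Group 4: 7185 × 0.95 = 6826
Group 5: 11780 × 0.973 = 11462
Group 6: 6860 × 0.965 + 14382 × 0.546 = 6620 + 7853 = 14473
End of period: [1326, 2689, 3434, 6826, 11462, 14473]
Scenario A total after 2 periods: 40210
Scenario B projection —
— Period 1 —
Births: 7500 × 0.45 = 3375
Group 2: 3700 × 0.969 = 3585
Group 3: 7500 × 0.958 = 7185
Group 4: 12400 × 0.95 = 11780
Group 5: 7050 × 0.973 = 6860
Group 6: 11000 × 0.965 + 6900 × 0.546 = 10615 + 3767 = 14382
End of period: [3375, 3585, 7185, 11780, 6860, 14382]
— Period 2 —
Births: 3585 × 0.45 = 1613
Group 2: 3375 × 0.969 = 3270
Group 3: 3585 × 0.958 = 3434
Group 4: 7185 × 0.95 = 6826
Group 5: 11780 × 0.973 = 11462
Group 6: 6860 × 0.965 + 14382 × 0.546 = 6620 + 7853 = 14473
End of period: [1613, 3270, 3434, 6826, 11462, 14473]
Scenario B total after 2 periods: 41078
Difference B − A = 41078 − 40210 = 868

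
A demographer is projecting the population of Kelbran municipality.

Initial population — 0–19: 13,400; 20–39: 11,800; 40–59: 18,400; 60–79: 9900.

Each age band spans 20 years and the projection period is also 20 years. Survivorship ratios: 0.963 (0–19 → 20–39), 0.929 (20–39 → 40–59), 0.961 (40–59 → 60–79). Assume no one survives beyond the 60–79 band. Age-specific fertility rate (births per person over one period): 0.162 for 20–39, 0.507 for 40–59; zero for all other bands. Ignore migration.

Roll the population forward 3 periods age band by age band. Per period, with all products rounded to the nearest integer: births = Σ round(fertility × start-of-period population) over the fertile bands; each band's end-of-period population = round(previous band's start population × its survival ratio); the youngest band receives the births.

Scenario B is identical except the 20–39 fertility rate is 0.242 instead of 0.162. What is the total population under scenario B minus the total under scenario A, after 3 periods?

(Bands numbered youngest = 1 to oldest = 4.)
Period 1.
Births: 11800 × 0.162 = 1912 ; 18400 × 0.507 = 9329 → total 11241
Band 2: 13400 × 0.963 = 12904
Band 3: 11800 × 0.929 = 10962
Band 4: 18400 × 0.961 = 17682
End of period: [11241, 12904, 10962, 17682]
Period 2.
Births: 12904 × 0.162 = 2090 ; 10962 × 0.507 = 5558 → total 7648
Band 2: 11241 × 0.963 = 10825
Band 3: 12904 × 0.929 = 11988
Band 4: 10962 × 0.961 = 10534
End of period: [7648, 10825, 11988, 10534]
Period 3.
Births: 10825 × 0.162 = 1754 ; 11988 × 0.507 = 6078 → total 7832
Band 2: 7648 × 0.963 = 7365
Band 3: 10825 × 0.929 = 10056
Band 4: 11988 × 0.961 = 11520
End of period: [7832, 7365, 10056, 11520]
Scenario A total after 3 periods: 36773
Scenario B projection —
Period 1.
Births: 11800 × 0.242 = 2856 ; 18400 × 0.507 = 9329 → total 12185
Band 2: 13400 × 0.963 = 12904
Band 3: 11800 × 0.929 = 10962
Band 4: 18400 × 0.961 = 17682
End of period: [12185, 12904, 10962, 17682]
Period 2.
Births: 12904 × 0.242 = 3123 ; 10962 × 0.507 = 5558 → total 8681
Band 2: 12185 × 0.963 = 11734
Band 3: 12904 × 0.929 = 11988
Band 4: 10962 × 0.961 = 10534
End of period: [8681, 11734, 11988, 10534]
Period 3.
Births: 11734 × 0.242 = 2840 ; 11988 × 0.507 = 6078 → total 8918
Band 2: 8681 × 0.963 = 8360
Band 3: 11734 × 0.929 = 10901
Band 4: 11988 × 0.961 = 11520
End of period: [8918, 8360, 10901, 11520]
Scenario B total after 3 periods: 39699
Difference B − A = 39699 − 36773 = 2926

2926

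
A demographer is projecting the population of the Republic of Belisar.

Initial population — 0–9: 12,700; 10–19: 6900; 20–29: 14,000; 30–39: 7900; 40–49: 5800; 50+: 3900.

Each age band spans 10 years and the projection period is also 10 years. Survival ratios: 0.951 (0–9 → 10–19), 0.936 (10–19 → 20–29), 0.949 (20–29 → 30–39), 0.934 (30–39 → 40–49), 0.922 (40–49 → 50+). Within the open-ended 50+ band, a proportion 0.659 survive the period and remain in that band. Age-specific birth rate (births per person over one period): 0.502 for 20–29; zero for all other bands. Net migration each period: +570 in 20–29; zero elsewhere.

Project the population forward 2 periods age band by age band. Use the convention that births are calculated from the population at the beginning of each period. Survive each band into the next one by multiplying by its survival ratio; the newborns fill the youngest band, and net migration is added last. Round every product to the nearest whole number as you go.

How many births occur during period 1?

Call the bands 1 to 6, youngest first.
After projecting period 1:
Births: 14000 × 0.502 = 7028
Band 2: 12700 × 0.951 = 12078
Band 3: 6900 × 0.936 = 6458
Band 4: 14000 × 0.949 = 13286
Band 5: 7900 × 0.934 = 7379
Band 6: 5800 × 0.922 + 3900 × 0.659 = 5348 + 2570 = 7918
Net migration: Band 3 + 570 → 7028
End of period: [7028, 12078, 7028, 13286, 7379, 7918]

7028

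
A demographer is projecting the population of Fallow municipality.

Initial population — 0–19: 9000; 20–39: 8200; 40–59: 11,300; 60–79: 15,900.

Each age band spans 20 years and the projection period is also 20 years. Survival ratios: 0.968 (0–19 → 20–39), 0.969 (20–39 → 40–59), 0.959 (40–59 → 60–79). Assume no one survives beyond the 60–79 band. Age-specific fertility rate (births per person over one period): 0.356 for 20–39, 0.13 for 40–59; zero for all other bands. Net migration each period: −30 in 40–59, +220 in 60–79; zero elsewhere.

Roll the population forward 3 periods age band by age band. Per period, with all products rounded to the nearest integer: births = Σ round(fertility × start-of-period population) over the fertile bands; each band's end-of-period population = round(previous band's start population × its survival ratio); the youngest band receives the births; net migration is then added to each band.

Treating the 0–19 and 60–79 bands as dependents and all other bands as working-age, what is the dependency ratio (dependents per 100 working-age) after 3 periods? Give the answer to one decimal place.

Call the groups 1 to 4, youngest first.
— Period 1 —
Births: 8200 × 0.356 = 2919, 11300 × 0.13 = 1469 → 4388
Group 2: 9000 × 0.968 = 8712
Group 3: 8200 × 0.969 = 7946
Group 4: 11300 × 0.959 = 10837
Net migration: Group 3 − 30 → 7916; Group 4 + 220 → 11057
Giving 4388 / 8712 / 7916 / 11057.
— Period 2 —
Births: 8712 × 0.356 = 3101, 7916 × 0.13 = 1029 → 4130
Group 2: 4388 × 0.968 = 4248
Group 3: 8712 × 0.969 = 8442
Group 4: 7916 × 0.959 = 7591
Net migration: Group 3 − 30 → 8412; Group 4 + 220 → 7811
Giving 4130 / 4248 / 8412 / 7811.
— Period 3 —
Births: 4248 × 0.356 = 1512, 8412 × 0.13 = 1094 → 2606
Group 2: 4130 × 0.968 = 3998
Group 3: 4248 × 0.969 = 4116
Group 4: 8412 × 0.959 = 8067
Net migration: Group 3 − 30 → 4086; Group 4 + 220 → 8287
Giving 2606 / 3998 / 4086 / 8287.
Dependents (band 0–19 + band 60–79) = 2606 + 8287 = 10893; working-age = 8084; ratio = 10893/8084 × 100 = 134.7

134.7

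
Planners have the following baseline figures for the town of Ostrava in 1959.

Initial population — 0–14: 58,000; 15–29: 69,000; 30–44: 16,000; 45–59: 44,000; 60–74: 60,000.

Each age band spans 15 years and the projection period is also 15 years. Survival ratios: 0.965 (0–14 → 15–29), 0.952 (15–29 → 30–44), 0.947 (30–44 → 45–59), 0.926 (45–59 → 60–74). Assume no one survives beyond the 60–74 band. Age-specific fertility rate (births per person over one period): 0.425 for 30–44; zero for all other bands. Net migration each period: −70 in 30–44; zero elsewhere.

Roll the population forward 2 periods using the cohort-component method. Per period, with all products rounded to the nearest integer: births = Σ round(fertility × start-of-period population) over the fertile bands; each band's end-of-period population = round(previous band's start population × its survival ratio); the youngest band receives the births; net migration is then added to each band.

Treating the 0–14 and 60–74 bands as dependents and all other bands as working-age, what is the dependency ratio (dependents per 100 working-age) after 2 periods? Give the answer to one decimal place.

34.4

(Groups numbered youngest = 1 to oldest = 5.)
Period 1:
Births: 16000 * 0.425 = 6800
Group 2: 58000 * 0.965 = 55970
Group 3: 69000 * 0.952 = 65688
Group 4: 16000 * 0.947 = 15152
Group 5: 44000 * 0.926 = 40744
Net migration: Group 3 − 70 → 65618
Giving 6800 / 55970 / 65618 / 15152 / 40744.
Period 2:
Births: 65618 * 0.425 = 27888
Group 2: 6800 * 0.965 = 6562
Group 3: 55970 * 0.952 = 53283
Group 4: 65618 * 0.947 = 62140
Group 5: 15152 * 0.926 = 14031
Net migration: Group 3 − 70 → 53213
Giving 27888 / 6562 / 53213 / 62140 / 14031.
Dependents (band 0–14 + band 60–74) = 27888 + 14031 = 41919; working-age = 121915; ratio = 41919/121915 × 100 = 34.4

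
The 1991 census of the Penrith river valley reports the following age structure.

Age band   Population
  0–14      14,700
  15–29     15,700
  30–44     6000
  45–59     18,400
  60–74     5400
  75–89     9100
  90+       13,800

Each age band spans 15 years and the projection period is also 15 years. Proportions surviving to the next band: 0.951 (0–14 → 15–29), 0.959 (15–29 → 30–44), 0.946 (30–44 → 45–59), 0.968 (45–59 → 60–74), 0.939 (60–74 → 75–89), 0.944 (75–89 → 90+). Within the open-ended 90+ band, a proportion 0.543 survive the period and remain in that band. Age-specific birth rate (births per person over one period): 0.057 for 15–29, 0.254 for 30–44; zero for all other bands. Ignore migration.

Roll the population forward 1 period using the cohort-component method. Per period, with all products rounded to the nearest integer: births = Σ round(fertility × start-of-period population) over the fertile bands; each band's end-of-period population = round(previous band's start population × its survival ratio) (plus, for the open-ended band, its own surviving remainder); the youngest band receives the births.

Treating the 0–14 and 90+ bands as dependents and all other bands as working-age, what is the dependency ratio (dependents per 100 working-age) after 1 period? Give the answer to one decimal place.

Period 1.
Births: 15700 × 0.057 = 895 ; 6000 × 0.254 = 1524 → total 2419
15–29: 14700 × 0.951 = 13980
30–44: 15700 × 0.959 = 15056
45–59: 6000 × 0.946 = 5676
60–74: 18400 × 0.968 = 17811
75–89: 5400 × 0.939 = 5071
90+: 9100 × 0.944 + 13800 × 0.543 = 8590 + 7493 = 16083
End of period: [2419, 13980, 15056, 5676, 17811, 5071, 16083]
Dependents (band 0–14 + band 90+) = 2419 + 16083 = 18502; working-age = 57594; ratio = 18502/57594 × 100 = 32.1

32.1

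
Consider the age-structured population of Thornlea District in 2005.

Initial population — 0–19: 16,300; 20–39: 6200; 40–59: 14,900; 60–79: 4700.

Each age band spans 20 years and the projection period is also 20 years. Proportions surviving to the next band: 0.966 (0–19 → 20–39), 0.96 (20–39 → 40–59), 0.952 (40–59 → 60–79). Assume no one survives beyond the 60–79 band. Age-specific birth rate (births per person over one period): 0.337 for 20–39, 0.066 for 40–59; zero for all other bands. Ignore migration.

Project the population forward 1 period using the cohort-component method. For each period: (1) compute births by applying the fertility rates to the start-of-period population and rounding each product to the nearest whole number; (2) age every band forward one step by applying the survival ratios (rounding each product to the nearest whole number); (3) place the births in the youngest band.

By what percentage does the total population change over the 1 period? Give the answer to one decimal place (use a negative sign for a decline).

Period 1.
Births: 6200 * 0.337 = 2089  |  14900 * 0.066 = 983 ⇒ total 3072
20–39: 16300 * 0.966 = 15746
40–59: 6200 * 0.96 = 5952
60–79: 14900 * 0.952 = 14185
Population now: 0–19=3072, 20–39=15746, 40–59=5952, 60–79=14185
Total: 42100 → 38955; change = -3145; percentage change = -7.5%

-7.5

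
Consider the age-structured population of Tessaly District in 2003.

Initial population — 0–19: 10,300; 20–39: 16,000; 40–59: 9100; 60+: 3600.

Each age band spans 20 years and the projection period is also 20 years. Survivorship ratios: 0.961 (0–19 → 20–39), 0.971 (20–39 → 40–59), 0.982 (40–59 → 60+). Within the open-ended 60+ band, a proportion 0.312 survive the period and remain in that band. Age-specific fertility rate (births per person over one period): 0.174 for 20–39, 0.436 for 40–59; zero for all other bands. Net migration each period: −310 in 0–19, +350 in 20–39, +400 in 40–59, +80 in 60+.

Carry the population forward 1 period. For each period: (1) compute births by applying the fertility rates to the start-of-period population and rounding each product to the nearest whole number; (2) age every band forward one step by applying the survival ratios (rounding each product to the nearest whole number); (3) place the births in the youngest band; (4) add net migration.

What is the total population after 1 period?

42765

After projecting period 1:
Births: 16000 * 0.174 = 2784 ; 9100 * 0.436 = 3968 ⇒ total 6752
20–39: 10300 * 0.961 = 9898
40–59: 16000 * 0.971 = 15536
60+: 9100 * 0.982 + 3600 * 0.312 = 8936 + 1123 = 10059
Net migration: 0–19 − 310 → 6442; 20–39 + 350 → 10248; 40–59 + 400 → 15936; 60+ + 80 → 10139
→ [6442, 10248, 15936, 10139]
Total after period 1: 6442 + 10248 + 15936 + 10139 = 42765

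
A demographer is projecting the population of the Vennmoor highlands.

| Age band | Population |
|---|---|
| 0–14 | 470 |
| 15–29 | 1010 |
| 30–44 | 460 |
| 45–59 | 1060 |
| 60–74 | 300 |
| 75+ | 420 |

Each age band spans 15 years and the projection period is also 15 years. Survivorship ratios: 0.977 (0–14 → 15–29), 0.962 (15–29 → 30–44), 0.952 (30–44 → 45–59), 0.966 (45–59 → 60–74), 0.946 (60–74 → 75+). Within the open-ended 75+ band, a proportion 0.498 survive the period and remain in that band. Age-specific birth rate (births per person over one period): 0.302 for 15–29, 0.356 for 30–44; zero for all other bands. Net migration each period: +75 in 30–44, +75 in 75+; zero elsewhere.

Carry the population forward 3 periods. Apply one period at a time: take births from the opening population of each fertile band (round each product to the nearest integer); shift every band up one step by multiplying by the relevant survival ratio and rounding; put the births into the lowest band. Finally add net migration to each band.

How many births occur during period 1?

469

— Period 1 —
Births: 1010 × 0.302 = 305  |  460 × 0.356 = 164 ⇒ total 469
15–29: 470 × 0.977 = 459
30–44: 1010 × 0.962 = 972
45–59: 460 × 0.952 = 438
60–74: 1060 × 0.966 = 1024
75+: 300 × 0.946 + 420 × 0.498 = 284 + 209 = 493
Net migration: 30–44 + 75 → 1047; 75+ + 75 → 568
Giving 469 / 459 / 1047 / 438 / 1024 / 568.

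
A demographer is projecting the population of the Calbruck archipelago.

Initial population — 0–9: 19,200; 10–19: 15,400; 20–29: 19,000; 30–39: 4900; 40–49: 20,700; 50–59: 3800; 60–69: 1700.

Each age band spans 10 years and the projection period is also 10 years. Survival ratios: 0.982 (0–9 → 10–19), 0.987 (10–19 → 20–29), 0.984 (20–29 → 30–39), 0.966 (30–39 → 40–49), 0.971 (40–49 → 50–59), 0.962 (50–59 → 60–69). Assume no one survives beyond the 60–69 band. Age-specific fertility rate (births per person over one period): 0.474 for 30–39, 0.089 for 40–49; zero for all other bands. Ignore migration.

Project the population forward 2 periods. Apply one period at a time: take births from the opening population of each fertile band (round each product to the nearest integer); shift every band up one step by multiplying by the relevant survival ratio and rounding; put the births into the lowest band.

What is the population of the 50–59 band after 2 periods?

4596

Call the bands 1 to 7, youngest first.
[period 1]
Births: 4900 * 0.474 = 2323 ; 20700 * 0.089 = 1842 → 4165
Band 2: 19200 * 0.982 = 18854
Band 3: 15400 * 0.987 = 15200
Band 4: 19000 * 0.984 = 18696
Band 5: 4900 * 0.966 = 4733
Band 6: 20700 * 0.971 = 20100
Band 7: 3800 * 0.962 = 3656
Giving 4165 / 18854 / 15200 / 18696 / 4733 / 20100 / 3656.
[period 2]
Births: 18696 * 0.474 = 8862 ; 4733 * 0.089 = 421 → 9283
Band 2: 4165 * 0.982 = 4090
Band 3: 18854 * 0.987 = 18609
Band 4: 15200 * 0.984 = 14957
Band 5: 18696 * 0.966 = 18060
Band 6: 4733 * 0.971 = 4596
Band 7: 20100 * 0.962 = 19336
Giving 9283 / 4090 / 18609 / 14957 / 18060 / 4596 / 19336.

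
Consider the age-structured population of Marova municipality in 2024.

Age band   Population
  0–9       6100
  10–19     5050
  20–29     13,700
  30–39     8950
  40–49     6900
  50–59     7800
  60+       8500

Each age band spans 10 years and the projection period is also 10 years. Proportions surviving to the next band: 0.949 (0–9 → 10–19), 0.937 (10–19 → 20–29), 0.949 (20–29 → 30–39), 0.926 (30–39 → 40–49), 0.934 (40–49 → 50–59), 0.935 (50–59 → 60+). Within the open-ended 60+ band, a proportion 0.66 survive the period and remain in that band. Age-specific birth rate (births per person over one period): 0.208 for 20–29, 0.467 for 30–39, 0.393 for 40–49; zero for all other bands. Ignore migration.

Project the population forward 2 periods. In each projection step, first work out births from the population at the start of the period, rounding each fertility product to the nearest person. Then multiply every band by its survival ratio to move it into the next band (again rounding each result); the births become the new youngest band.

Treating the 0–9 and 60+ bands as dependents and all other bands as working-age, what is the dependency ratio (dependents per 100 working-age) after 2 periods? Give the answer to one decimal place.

Let band 1 be 0–9 through band 7 = 60+.
Period 1:
Births: 13700 * 0.208 = 2850 ; 8950 * 0.467 = 4180 ; 6900 * 0.393 = 2712 → total 9742
Band 2: 6100 * 0.949 = 5789
Band 3: 5050 * 0.937 = 4732
Band 4: 13700 * 0.949 = 13001
Band 5: 8950 * 0.926 = 8288
Band 6: 6900 * 0.934 = 6445
Band 7: 7800 * 0.935 + 8500 * 0.66 = 7293 + 5610 = 12903
End of period: [9742, 5789, 4732, 13001, 8288, 6445, 12903]
Period 2:
Births: 4732 * 0.208 = 984 ; 13001 * 0.467 = 6071 ; 8288 * 0.393 = 3257 → total 10312
Band 2: 9742 * 0.949 = 9245
Band 3: 5789 * 0.937 = 5424
Band 4: 4732 * 0.949 = 4491
Band 5: 13001 * 0.926 = 12039
Band 6: 8288 * 0.934 = 7741
Band 7: 6445 * 0.935 + 12903 * 0.66 = 6026 + 8516 = 14542
End of period: [10312, 9245, 5424, 4491, 12039, 7741, 14542]
Dependents (band 0–9 + band 60+) = 10312 + 14542 = 24854; working-age = 38940; ratio = 24854/38940 × 100 = 63.8

63.8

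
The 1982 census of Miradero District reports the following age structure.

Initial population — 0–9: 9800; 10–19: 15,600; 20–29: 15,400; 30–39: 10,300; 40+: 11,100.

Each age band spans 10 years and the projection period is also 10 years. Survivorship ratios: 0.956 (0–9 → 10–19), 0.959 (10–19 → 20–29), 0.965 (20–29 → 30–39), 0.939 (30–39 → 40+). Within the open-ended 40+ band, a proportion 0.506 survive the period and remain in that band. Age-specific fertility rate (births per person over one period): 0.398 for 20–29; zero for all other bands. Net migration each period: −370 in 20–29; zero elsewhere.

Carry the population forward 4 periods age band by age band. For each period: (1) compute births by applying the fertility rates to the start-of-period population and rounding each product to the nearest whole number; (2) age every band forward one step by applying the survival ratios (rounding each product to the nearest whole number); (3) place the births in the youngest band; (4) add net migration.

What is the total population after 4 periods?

35434

(Groups numbered youngest = 1 to oldest = 5.)
— Period 1 —
Births: 15400 * 0.398 = 6129
Group 2: 9800 * 0.956 = 9369
Group 3: 15600 * 0.959 = 14960
Group 4: 15400 * 0.965 = 14861
Group 5: 10300 * 0.939 + 11100 * 0.506 = 9672 + 5617 = 15289
Net migration: Group 3 − 370 → 14590
End of period: [6129, 9369, 14590, 14861, 15289]
— Period 2 —
Births: 14590 * 0.398 = 5807
Group 2: 6129 * 0.956 = 5859
Group 3: 9369 * 0.959 = 8985
Group 4: 14590 * 0.965 = 14079
Group 5: 14861 * 0.939 + 15289 * 0.506 = 13954 + 7736 = 21690
Net migration: Group 3 − 370 → 8615
End of period: [5807, 5859, 8615, 14079, 21690]
— Period 3 —
Births: 8615 * 0.398 = 3429
Group 2: 5807 * 0.956 = 5551
Group 3: 5859 * 0.959 = 5619
Group 4: 8615 * 0.965 = 8313
Group 5: 14079 * 0.939 + 21690 * 0.506 = 13220 + 10975 = 24195
Net migration: Group 3 − 370 → 5249
End of period: [3429, 5551, 5249, 8313, 24195]
— Period 4 —
Births: 5249 * 0.398 = 2089
Group 2: 3429 * 0.956 = 3278
Group 3: 5551 * 0.959 = 5323
Group 4: 5249 * 0.965 = 5065
Group 5: 8313 * 0.939 + 24195 * 0.506 = 7806 + 12243 = 20049
Net migration: Group 3 − 370 → 4953
End of period: [2089, 3278, 4953, 5065, 20049]
Total after period 4: 2089 + 3278 + 4953 + 5065 + 20049 = 35434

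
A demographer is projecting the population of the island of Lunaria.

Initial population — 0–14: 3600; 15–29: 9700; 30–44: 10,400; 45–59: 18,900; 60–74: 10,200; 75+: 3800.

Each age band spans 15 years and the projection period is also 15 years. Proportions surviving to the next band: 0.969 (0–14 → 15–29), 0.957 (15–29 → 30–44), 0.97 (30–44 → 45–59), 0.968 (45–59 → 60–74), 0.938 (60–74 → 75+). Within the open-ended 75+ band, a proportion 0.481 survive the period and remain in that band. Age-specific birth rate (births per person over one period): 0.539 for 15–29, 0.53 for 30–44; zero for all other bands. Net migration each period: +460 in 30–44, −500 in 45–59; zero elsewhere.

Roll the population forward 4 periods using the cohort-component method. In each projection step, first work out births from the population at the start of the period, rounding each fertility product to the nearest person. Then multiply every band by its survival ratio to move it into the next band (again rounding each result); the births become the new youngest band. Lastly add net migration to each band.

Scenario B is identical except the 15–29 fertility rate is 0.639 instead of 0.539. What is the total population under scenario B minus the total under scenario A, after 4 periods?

Let band 1 be 0–14 through band 6 = 75+.
[period 1]
Births: 9700 × 0.539 = 5228  |  10400 × 0.53 = 5512 — total 10740
Band 2: 3600 × 0.969 = 3488
Band 3: 9700 × 0.957 = 9283
Band 4: 10400 × 0.97 = 10088
Band 5: 18900 × 0.968 = 18295
Band 6: 10200 × 0.938 + 3800 × 0.481 = 9568 + 1828 = 11396
Net migration: Band 3 + 460 → 9743; Band 4 − 500 → 9588
→ [10740, 3488, 9743, 9588, 18295, 11396]
[period 2]
Births: 3488 × 0.539 = 1880  |  9743 × 0.53 = 5164 — total 7044
Band 2: 10740 × 0.969 = 10407
Band 3: 3488 × 0.957 = 3338
Band 4: 9743 × 0.97 = 9451
Band 5: 9588 × 0.968 = 9281
Band 6: 18295 × 0.938 + 11396 × 0.481 = 17161 + 5481 = 22642
Net migration: Band 3 + 460 → 3798; Band 4 − 500 → 8951
→ [7044, 10407, 3798, 8951, 9281, 22642]
[period 3]
Births: 10407 × 0.539 = 5609  |  3798 × 0.53 = 2013 — total 7622
Band 2: 7044 × 0.969 = 6826
Band 3: 10407 × 0.957 = 9959
Band 4: 3798 × 0.97 = 3684
Band 5: 8951 × 0.968 = 8665
Band 6: 9281 × 0.938 + 22642 × 0.481 = 8706 + 10891 = 19597
Net migration: Band 3 + 460 → 10419; Band 4 − 500 → 3184
→ [7622, 6826, 10419, 3184, 8665, 19597]
[period 4]
Births: 6826 × 0.539 = 3679  |  10419 × 0.53 = 5522 — total 9201
Band 2: 7622 × 0.969 = 7386
Band 3: 6826 × 0.957 = 6532
Band 4: 10419 × 0.97 = 10106
Band 5: 3184 × 0.968 = 3082
Band 6: 8665 × 0.938 + 19597 × 0.481 = 8128 + 9426 = 17554
Net migration: Band 3 + 460 → 6992; Band 4 − 500 → 9606
→ [9201, 7386, 6992, 9606, 3082, 17554]
Scenario A total after 4 periods: 53821
Scenario B projection —
[period 1]
Births: 9700 × 0.639 = 6198  |  10400 × 0.53 = 5512 — total 11710
Band 2: 3600 × 0.969 = 3488
Band 3: 9700 × 0.957 = 9283
Band 4: 10400 × 0.97 = 10088
Band 5: 18900 × 0.968 = 18295
Band 6: 10200 × 0.938 + 3800 × 0.481 = 9568 + 1828 = 11396
Net migration: Band 3 + 460 → 9743; Band 4 − 500 → 9588
→ [11710, 3488, 9743, 9588, 18295, 11396]
[period 2]
Births: 3488 × 0.639 = 2229  |  9743 × 0.53 = 5164 — total 7393
Band 2: 11710 × 0.969 = 11347
Band 3: 3488 × 0.957 = 3338
Band 4: 9743 × 0.97 = 9451
Band 5: 9588 × 0.968 = 9281
Band 6: 18295 × 0.938 + 11396 × 0.481 = 17161 + 5481 = 22642
Net migration: Band 3 + 460 → 3798; Band 4 − 500 → 8951
→ [7393, 11347, 3798, 8951, 9281, 22642]
[period 3]
Births: 11347 × 0.639 = 7251  |  3798 × 0.53 = 2013 — total 9264
Band 2: 7393 × 0.969 = 7164
Band 3: 11347 × 0.957 = 10859
Band 4: 3798 × 0.97 = 3684
Band 5: 8951 × 0.968 = 8665
Band 6: 9281 × 0.938 + 22642 × 0.481 = 8706 + 10891 = 19597
Net migration: Band 3 + 460 → 11319; Band 4 − 500 → 3184
→ [9264, 7164, 11319, 3184, 8665, 19597]
[period 4]
Births: 7164 × 0.639 = 4578  |  11319 × 0.53 = 5999 — total 10577
Band 2: 9264 × 0.969 = 8977
Band 3: 7164 × 0.957 = 6856
Band 4: 11319 × 0.97 = 10979
Band 5: 3184 × 0.968 = 3082
Band 6: 8665 × 0.938 + 19597 × 0.481 = 8128 + 9426 = 17554
Net migration: Band 3 + 460 → 7316; Band 4 − 500 → 10479
→ [10577, 8977, 7316, 10479, 3082, 17554]
Scenario B total after 4 periods: 57985
Difference B − A = 57985 − 53821 = 4164

4164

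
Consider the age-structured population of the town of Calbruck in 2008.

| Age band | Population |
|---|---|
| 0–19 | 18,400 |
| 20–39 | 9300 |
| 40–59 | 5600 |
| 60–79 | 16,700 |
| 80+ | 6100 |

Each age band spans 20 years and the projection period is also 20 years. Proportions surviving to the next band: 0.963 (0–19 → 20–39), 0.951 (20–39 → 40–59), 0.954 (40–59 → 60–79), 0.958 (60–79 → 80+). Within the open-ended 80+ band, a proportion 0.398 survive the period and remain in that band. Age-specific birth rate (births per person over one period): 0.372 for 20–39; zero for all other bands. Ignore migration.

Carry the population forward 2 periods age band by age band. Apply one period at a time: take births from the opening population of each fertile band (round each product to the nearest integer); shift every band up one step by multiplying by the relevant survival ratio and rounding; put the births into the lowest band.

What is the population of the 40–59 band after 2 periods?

16851

Call the bands 1 to 5, youngest first.
— Period 1 —
Births: 9300 × 0.372 = 3460
Band 2: 18400 × 0.963 = 17719
Band 3: 9300 × 0.951 = 8844
Band 4: 5600 × 0.954 = 5342
Band 5: 16700 × 0.958 + 6100 × 0.398 = 15999 + 2428 = 18427
→ [3460, 17719, 8844, 5342, 18427]
— Period 2 —
Births: 17719 × 0.372 = 6591
Band 2: 3460 × 0.963 = 3332
Band 3: 17719 × 0.951 = 16851
Band 4: 8844 × 0.954 = 8437
Band 5: 5342 × 0.958 + 18427 × 0.398 = 5118 + 7334 = 12452
→ [6591, 3332, 16851, 8437, 12452]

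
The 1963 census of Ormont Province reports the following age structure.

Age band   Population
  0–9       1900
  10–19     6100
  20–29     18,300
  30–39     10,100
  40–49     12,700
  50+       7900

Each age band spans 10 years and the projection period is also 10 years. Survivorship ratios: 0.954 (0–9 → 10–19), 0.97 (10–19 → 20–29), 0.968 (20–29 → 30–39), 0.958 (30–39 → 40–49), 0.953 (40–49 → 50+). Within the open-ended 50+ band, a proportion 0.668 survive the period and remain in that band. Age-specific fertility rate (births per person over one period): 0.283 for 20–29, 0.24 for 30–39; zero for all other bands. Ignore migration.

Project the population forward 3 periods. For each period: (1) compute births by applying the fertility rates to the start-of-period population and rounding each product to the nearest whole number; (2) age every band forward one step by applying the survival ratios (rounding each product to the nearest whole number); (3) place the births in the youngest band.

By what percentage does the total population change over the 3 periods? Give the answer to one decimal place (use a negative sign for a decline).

-9.1

Numbering the groups 1..6 from youngest to oldest:
After projecting period 1:
Births: 18300 × 0.283 = 5179 ; 10100 × 0.24 = 2424 → 7603
Group 2: 1900 × 0.954 = 1813
Group 3: 6100 × 0.97 = 5917
Group 4: 18300 × 0.968 = 17714
Group 5: 10100 × 0.958 = 9676
Group 6: 12700 × 0.953 + 7900 × 0.668 = 12103 + 5277 = 17380
→ [7603, 1813, 5917, 17714, 9676, 17380]
After projecting period 2:
Births: 5917 × 0.283 = 1675 ; 17714 × 0.24 = 4251 → 5926
Group 2: 7603 × 0.954 = 7253
Group 3: 1813 × 0.97 = 1759
Group 4: 5917 × 0.968 = 5728
Group 5: 17714 × 0.958 = 16970
Group 6: 9676 × 0.953 + 17380 × 0.668 = 9221 + 11610 = 20831
→ [5926, 7253, 1759, 5728, 16970, 20831]
After projecting period 3:
Births: 1759 × 0.283 = 498 ; 5728 × 0.24 = 1375 → 1873
Group 2: 5926 × 0.954 = 5653
Group 3: 7253 × 0.97 = 7035
Group 4: 1759 × 0.968 = 1703
Group 5: 5728 × 0.958 = 5487
Group 6: 16970 × 0.953 + 20831 × 0.668 = 16172 + 13915 = 30087
→ [1873, 5653, 7035, 1703, 5487, 30087]
Total: 57000 → 51838; change = -5162; percentage change = -9.1%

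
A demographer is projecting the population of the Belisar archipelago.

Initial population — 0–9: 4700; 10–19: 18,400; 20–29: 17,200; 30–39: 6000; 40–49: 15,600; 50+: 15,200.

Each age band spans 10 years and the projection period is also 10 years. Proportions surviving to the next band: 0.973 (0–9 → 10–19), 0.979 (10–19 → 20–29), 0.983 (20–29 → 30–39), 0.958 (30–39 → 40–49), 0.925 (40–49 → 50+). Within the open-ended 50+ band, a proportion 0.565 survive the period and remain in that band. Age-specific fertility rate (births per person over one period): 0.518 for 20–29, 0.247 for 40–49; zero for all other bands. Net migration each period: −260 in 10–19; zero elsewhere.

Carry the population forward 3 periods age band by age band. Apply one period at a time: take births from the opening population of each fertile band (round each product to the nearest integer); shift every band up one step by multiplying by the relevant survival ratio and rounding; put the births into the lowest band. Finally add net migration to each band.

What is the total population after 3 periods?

74741

Let group 1 be 0–9 through group 6 = 50+.
Period 1.
Births: 17200 × 0.518 = 8910 ; 15600 × 0.247 = 3853 → total 12763
Group 2: 4700 × 0.973 = 4573
Group 3: 18400 × 0.979 = 18014
Group 4: 17200 × 0.983 = 16908
Group 5: 6000 × 0.958 = 5748
Group 6: 15600 × 0.925 + 15200 × 0.565 = 14430 + 8588 = 23018
Net migration: Group 2 − 260 → 4313
End of period: [12763, 4313, 18014, 16908, 5748, 23018]
Period 2.
Births: 18014 × 0.518 = 9331 ; 5748 × 0.247 = 1420 → total 10751
Group 2: 12763 × 0.973 = 12418
Group 3: 4313 × 0.979 = 4222
Group 4: 18014 × 0.983 = 17708
Group 5: 16908 × 0.958 = 16198
Group 6: 5748 × 0.925 + 23018 × 0.565 = 5317 + 13005 = 18322
Net migration: Group 2 − 260 → 12158
End of period: [10751, 12158, 4222, 17708, 16198, 18322]
Period 3.
Births: 4222 × 0.518 = 2187 ; 16198 × 0.247 = 4001 → total 6188
Group 2: 10751 × 0.973 = 10461
Group 3: 12158 × 0.979 = 11903
Group 4: 4222 × 0.983 = 4150
Group 5: 17708 × 0.958 = 16964
Group 6: 16198 × 0.925 + 18322 × 0.565 = 14983 + 10352 = 25335
Net migration: Group 2 − 260 → 10201
End of period: [6188, 10201, 11903, 4150, 16964, 25335]
Total after period 3: 6188 + 10201 + 11903 + 4150 + 16964 + 25335 = 74741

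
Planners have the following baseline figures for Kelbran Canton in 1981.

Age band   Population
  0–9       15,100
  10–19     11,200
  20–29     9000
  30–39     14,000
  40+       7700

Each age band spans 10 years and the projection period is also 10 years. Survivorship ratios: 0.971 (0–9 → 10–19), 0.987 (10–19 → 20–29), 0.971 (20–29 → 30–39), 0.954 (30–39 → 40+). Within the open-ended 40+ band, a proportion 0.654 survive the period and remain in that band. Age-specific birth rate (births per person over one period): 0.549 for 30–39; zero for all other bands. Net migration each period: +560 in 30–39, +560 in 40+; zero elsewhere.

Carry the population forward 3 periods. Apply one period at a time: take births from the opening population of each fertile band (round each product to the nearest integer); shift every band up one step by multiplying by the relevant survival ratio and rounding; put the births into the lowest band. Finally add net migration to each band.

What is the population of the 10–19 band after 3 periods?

4957

After projecting period 1:
Births: 14000 * 0.549 = 7686
10–19: 15100 * 0.971 = 14662
20–29: 11200 * 0.987 = 11054
30–39: 9000 * 0.971 = 8739
40+: 14000 * 0.954 + 7700 * 0.654 = 13356 + 5036 = 18392
Net migration: 30–39 + 560 → 9299; 40+ + 560 → 18952
End of period: [7686, 14662, 11054, 9299, 18952]
After projecting period 2:
Births: 9299 * 0.549 = 5105
10–19: 7686 * 0.971 = 7463
20–29: 14662 * 0.987 = 14471
30–39: 11054 * 0.971 = 10733
40+: 9299 * 0.954 + 18952 * 0.654 = 8871 + 12395 = 21266
Net migration: 30–39 + 560 → 11293; 40+ + 560 → 21826
End of period: [5105, 7463, 14471, 11293, 21826]
After projecting period 3:
Births: 11293 * 0.549 = 6200
10–19: 5105 * 0.971 = 4957
20–29: 7463 * 0.987 = 7366
30–39: 14471 * 0.971 = 14051
40+: 11293 * 0.954 + 21826 * 0.654 = 10774 + 14274 = 25048
Net migration: 30–39 + 560 → 14611; 40+ + 560 → 25608
End of period: [6200, 4957, 7366, 14611, 25608]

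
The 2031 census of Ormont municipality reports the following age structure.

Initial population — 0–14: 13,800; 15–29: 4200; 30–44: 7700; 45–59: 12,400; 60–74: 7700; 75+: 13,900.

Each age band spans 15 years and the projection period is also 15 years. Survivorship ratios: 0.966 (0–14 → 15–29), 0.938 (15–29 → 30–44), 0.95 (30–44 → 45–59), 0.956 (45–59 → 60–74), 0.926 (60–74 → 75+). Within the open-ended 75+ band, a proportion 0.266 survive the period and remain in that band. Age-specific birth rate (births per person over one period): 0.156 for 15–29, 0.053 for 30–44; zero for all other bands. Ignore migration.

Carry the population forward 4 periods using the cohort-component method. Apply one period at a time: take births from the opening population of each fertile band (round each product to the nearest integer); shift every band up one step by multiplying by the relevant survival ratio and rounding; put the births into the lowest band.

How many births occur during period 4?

[period 1]
Births: 4200 * 0.156 = 655  |  7700 * 0.053 = 408 → 1063
15–29: 13800 * 0.966 = 13331
30–44: 4200 * 0.938 = 3940
45–59: 7700 * 0.95 = 7315
60–74: 12400 * 0.956 = 11854
75+: 7700 * 0.926 + 13900 * 0.266 = 7130 + 3697 = 10827
Giving 1063 / 13331 / 3940 / 7315 / 11854 / 10827.
[period 2]
Births: 13331 * 0.156 = 2080  |  3940 * 0.053 = 209 → 2289
15–29: 1063 * 0.966 = 1027
30–44: 13331 * 0.938 = 12504
45–59: 3940 * 0.95 = 3743
60–74: 7315 * 0.956 = 6993
75+: 11854 * 0.926 + 10827 * 0.266 = 10977 + 2880 = 13857
Giving 2289 / 1027 / 12504 / 3743 / 6993 / 13857.
[period 3]
Births: 1027 * 0.156 = 160  |  12504 * 0.053 = 663 → 823
15–29: 2289 * 0.966 = 2211
30–44: 1027 * 0.938 = 963
45–59: 12504 * 0.95 = 11879
60–74: 3743 * 0.956 = 3578
75+: 6993 * 0.926 + 13857 * 0.266 = 6476 + 3686 = 10162
Giving 823 / 2211 / 963 / 11879 / 3578 / 10162.
[period 4]
Births: 2211 * 0.156 = 345  |  963 * 0.053 = 51 → 396
15–29: 823 * 0.966 = 795
30–44: 2211 * 0.938 = 2074
45–59: 963 * 0.95 = 915
60–74: 11879 * 0.956 = 11356
75+: 3578 * 0.926 + 10162 * 0.266 = 3313 + 2703 = 6016
Giving 396 / 795 / 2074 / 915 / 11356 / 6016.

396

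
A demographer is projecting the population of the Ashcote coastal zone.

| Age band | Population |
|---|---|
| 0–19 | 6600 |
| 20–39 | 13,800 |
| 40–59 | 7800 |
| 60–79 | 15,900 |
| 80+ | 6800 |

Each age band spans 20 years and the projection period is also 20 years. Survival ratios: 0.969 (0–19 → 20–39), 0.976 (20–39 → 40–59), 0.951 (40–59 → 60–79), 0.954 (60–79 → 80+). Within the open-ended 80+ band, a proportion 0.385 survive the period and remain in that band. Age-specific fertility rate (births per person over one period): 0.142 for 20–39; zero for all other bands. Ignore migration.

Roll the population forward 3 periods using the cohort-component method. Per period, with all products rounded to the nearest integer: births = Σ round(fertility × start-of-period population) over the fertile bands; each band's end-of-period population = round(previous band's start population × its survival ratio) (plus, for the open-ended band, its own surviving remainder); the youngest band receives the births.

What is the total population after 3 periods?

[period 1]
Births: 13800 × 0.142 = 1960
20–39: 6600 × 0.969 = 6395
40–59: 13800 × 0.976 = 13469
60–79: 7800 × 0.951 = 7418
80+: 15900 × 0.954 + 6800 × 0.385 = 15169 + 2618 = 17787
Population now: 0–19=1960, 20–39=6395, 40–59=13469, 60–79=7418, 80+=17787
[period 2]
Births: 6395 × 0.142 = 908
20–39: 1960 × 0.969 = 1899
40–59: 6395 × 0.976 = 6242
60–79: 13469 × 0.951 = 12809
80+: 7418 × 0.954 + 17787 × 0.385 = 7077 + 6848 = 13925
Population now: 0–19=908, 20–39=1899, 40–59=6242, 60–79=12809, 80+=13925
[period 3]
Births: 1899 × 0.142 = 270
20–39: 908 × 0.969 = 880
40–59: 1899 × 0.976 = 1853
60–79: 6242 × 0.951 = 5936
80+: 12809 × 0.954 + 13925 × 0.385 = 12220 + 5361 = 17581
Population now: 0–19=270, 20–39=880, 40–59=1853, 60–79=5936, 80+=17581
Total after period 3: 270 + 880 + 1853 + 5936 + 17581 = 26520

26520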